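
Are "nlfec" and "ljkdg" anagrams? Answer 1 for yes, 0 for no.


Strings: "nlfec", "ljkdg"
Sorted first:  cefln
Sorted second: dgjkl
Differ at position 0: 'c' vs 'd' => not anagrams

0


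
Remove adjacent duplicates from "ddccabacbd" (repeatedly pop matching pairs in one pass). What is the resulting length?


Input: ddccabacbd
Stack-based adjacent duplicate removal:
  Read 'd': push. Stack: d
  Read 'd': matches stack top 'd' => pop. Stack: (empty)
  Read 'c': push. Stack: c
  Read 'c': matches stack top 'c' => pop. Stack: (empty)
  Read 'a': push. Stack: a
  Read 'b': push. Stack: ab
  Read 'a': push. Stack: aba
  Read 'c': push. Stack: abac
  Read 'b': push. Stack: abacb
  Read 'd': push. Stack: abacbd
Final stack: "abacbd" (length 6)

6


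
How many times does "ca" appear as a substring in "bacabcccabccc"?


Searching for "ca" in "bacabcccabccc"
Scanning each position:
  Position 0: "ba" => no
  Position 1: "ac" => no
  Position 2: "ca" => MATCH
  Position 3: "ab" => no
  Position 4: "bc" => no
  Position 5: "cc" => no
  Position 6: "cc" => no
  Position 7: "ca" => MATCH
  Position 8: "ab" => no
  Position 9: "bc" => no
  Position 10: "cc" => no
  Position 11: "cc" => no
Total occurrences: 2

2


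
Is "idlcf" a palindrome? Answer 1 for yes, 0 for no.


Input: idlcf
Reversed: fcldi
  Compare pos 0 ('i') with pos 4 ('f'): MISMATCH
  Compare pos 1 ('d') with pos 3 ('c'): MISMATCH
Result: not a palindrome

0


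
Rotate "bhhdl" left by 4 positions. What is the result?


Input: "bhhdl", rotate left by 4
First 4 characters: "bhhd"
Remaining characters: "l"
Concatenate remaining + first: "l" + "bhhd" = "lbhhd"

lbhhd


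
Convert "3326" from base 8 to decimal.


Input: "3326" in base 8
Positional expansion:
  Digit '3' (value 3) x 8^3 = 1536
  Digit '3' (value 3) x 8^2 = 192
  Digit '2' (value 2) x 8^1 = 16
  Digit '6' (value 6) x 8^0 = 6
Sum = 1750

1750


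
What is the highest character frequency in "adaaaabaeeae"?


Input: adaaaabaeeae
Character counts:
  'a': 7
  'b': 1
  'd': 1
  'e': 3
Maximum frequency: 7

7


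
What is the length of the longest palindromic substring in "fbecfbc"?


Input: "fbecfbc"
Checking substrings for palindromes:
  No multi-char palindromic substrings found
Longest palindromic substring: "f" with length 1

1


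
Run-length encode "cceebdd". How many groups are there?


Input: cceebdd
Scanning for consecutive runs:
  Group 1: 'c' x 2 (positions 0-1)
  Group 2: 'e' x 2 (positions 2-3)
  Group 3: 'b' x 1 (positions 4-4)
  Group 4: 'd' x 2 (positions 5-6)
Total groups: 4

4


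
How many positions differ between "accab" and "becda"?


Comparing "accab" and "becda" position by position:
  Position 0: 'a' vs 'b' => DIFFER
  Position 1: 'c' vs 'e' => DIFFER
  Position 2: 'c' vs 'c' => same
  Position 3: 'a' vs 'd' => DIFFER
  Position 4: 'b' vs 'a' => DIFFER
Positions that differ: 4

4


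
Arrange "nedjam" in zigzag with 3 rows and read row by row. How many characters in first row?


Zigzag "nedjam" into 3 rows:
Placing characters:
  'n' => row 0
  'e' => row 1
  'd' => row 2
  'j' => row 1
  'a' => row 0
  'm' => row 1
Rows:
  Row 0: "na"
  Row 1: "ejm"
  Row 2: "d"
First row length: 2

2


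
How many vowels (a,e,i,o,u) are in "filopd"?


Input: filopd
Checking each character:
  'f' at position 0: consonant
  'i' at position 1: vowel (running total: 1)
  'l' at position 2: consonant
  'o' at position 3: vowel (running total: 2)
  'p' at position 4: consonant
  'd' at position 5: consonant
Total vowels: 2

2


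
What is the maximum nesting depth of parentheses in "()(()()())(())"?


Input: "()(()()())(())"
Tracking depth:
  Position 0 '(': depth becomes 1
  Position 1 ')': depth becomes 0
  Position 2 '(': depth becomes 1
  Position 3 '(': depth becomes 2
  Position 4 ')': depth becomes 1
  Position 5 '(': depth becomes 2
  Position 6 ')': depth becomes 1
  Position 7 '(': depth becomes 2
  Position 8 ')': depth becomes 1
  Position 9 ')': depth becomes 0
  Position 10 '(': depth becomes 1
  Position 11 '(': depth becomes 2
  Position 12 ')': depth becomes 1
  Position 13 ')': depth becomes 0
Maximum depth reached: 2

2


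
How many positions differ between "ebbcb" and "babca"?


Comparing "ebbcb" and "babca" position by position:
  Position 0: 'e' vs 'b' => DIFFER
  Position 1: 'b' vs 'a' => DIFFER
  Position 2: 'b' vs 'b' => same
  Position 3: 'c' vs 'c' => same
  Position 4: 'b' vs 'a' => DIFFER
Positions that differ: 3

3


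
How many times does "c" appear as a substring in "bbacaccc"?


Searching for "c" in "bbacaccc"
Scanning each position:
  Position 0: "b" => no
  Position 1: "b" => no
  Position 2: "a" => no
  Position 3: "c" => MATCH
  Position 4: "a" => no
  Position 5: "c" => MATCH
  Position 6: "c" => MATCH
  Position 7: "c" => MATCH
Total occurrences: 4

4


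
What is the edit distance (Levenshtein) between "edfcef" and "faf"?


Computing edit distance: "edfcef" -> "faf"
DP table:
           f    a    f
      0    1    2    3
  e   1    1    2    3
  d   2    2    2    3
  f   3    2    3    2
  c   4    3    3    3
  e   5    4    4    4
  f   6    5    5    4
Edit distance = dp[6][3] = 4

4


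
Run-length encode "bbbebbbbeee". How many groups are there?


Input: bbbebbbbeee
Scanning for consecutive runs:
  Group 1: 'b' x 3 (positions 0-2)
  Group 2: 'e' x 1 (positions 3-3)
  Group 3: 'b' x 4 (positions 4-7)
  Group 4: 'e' x 3 (positions 8-10)
Total groups: 4

4


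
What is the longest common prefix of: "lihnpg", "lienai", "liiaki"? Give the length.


Words: lihnpg, lienai, liiaki
  Position 0: all 'l' => match
  Position 1: all 'i' => match
  Position 2: ('h', 'e', 'i') => mismatch, stop
LCP = "li" (length 2)

2


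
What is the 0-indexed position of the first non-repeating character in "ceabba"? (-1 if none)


Input: ceabba
Character frequencies:
  'a': 2
  'b': 2
  'c': 1
  'e': 1
Scanning left to right for freq == 1:
  Position 0 ('c'): unique! => answer = 0

0


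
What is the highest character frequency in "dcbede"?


Input: dcbede
Character counts:
  'b': 1
  'c': 1
  'd': 2
  'e': 2
Maximum frequency: 2

2


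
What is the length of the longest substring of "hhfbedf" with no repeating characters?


Input: "hhfbedf"
Sliding window (track last position of each char):
  Position 0 ('h'): window [0,0] length 1 -- new best
  Position 1 ('h'): repeat (last at 0), move window start to 1
  Position 1 ('h'): window [1,1] length 1
  Position 2 ('f'): window [1,2] length 2 -- new best
  Position 3 ('b'): window [1,3] length 3 -- new best
  Position 4 ('e'): window [1,4] length 4 -- new best
  Position 5 ('d'): window [1,5] length 5 -- new best
  Position 6 ('f'): repeat (last at 2), move window start to 3
  Position 6 ('f'): window [3,6] length 4
Longest substring with no repeats: "hfbed" with length 5

5


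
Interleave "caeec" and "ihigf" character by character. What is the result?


Interleaving "caeec" and "ihigf":
  Position 0: 'c' from first, 'i' from second => "ci"
  Position 1: 'a' from first, 'h' from second => "ah"
  Position 2: 'e' from first, 'i' from second => "ei"
  Position 3: 'e' from first, 'g' from second => "eg"
  Position 4: 'c' from first, 'f' from second => "cf"
Result: ciaheiegcf

ciaheiegcf


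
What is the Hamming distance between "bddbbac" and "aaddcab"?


Comparing "bddbbac" and "aaddcab" position by position:
  Position 0: 'b' vs 'a' => differ
  Position 1: 'd' vs 'a' => differ
  Position 2: 'd' vs 'd' => same
  Position 3: 'b' vs 'd' => differ
  Position 4: 'b' vs 'c' => differ
  Position 5: 'a' vs 'a' => same
  Position 6: 'c' vs 'b' => differ
Total differences (Hamming distance): 5

5


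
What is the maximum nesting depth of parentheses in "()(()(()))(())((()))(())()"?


Input: "()(()(()))(())((()))(())()"
Tracking depth:
  Position 0 '(': depth becomes 1
  Position 1 ')': depth becomes 0
  Position 2 '(': depth becomes 1
  Position 3 '(': depth becomes 2
  Position 4 ')': depth becomes 1
  Position 5 '(': depth becomes 2
  Position 6 '(': depth becomes 3
  Position 7 ')': depth becomes 2
  Position 8 ')': depth becomes 1
  Position 9 ')': depth becomes 0
  Position 10 '(': depth becomes 1
  Position 11 '(': depth becomes 2
  Position 12 ')': depth becomes 1
  Position 13 ')': depth becomes 0
  Position 14 '(': depth becomes 1
  Position 15 '(': depth becomes 2
  Position 16 '(': depth becomes 3
  Position 17 ')': depth becomes 2
  Position 18 ')': depth becomes 1
  Position 19 ')': depth becomes 0
  Position 20 '(': depth becomes 1
  Position 21 '(': depth becomes 2
  Position 22 ')': depth becomes 1
  Position 23 ')': depth becomes 0
  Position 24 '(': depth becomes 1
  Position 25 ')': depth becomes 0
Maximum depth reached: 3

3


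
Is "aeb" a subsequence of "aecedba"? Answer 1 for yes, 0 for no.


Check if "aeb" is a subsequence of "aecedba"
Greedy scan:
  Position 0 ('a'): matches sub[0] = 'a'
  Position 1 ('e'): matches sub[1] = 'e'
  Position 2 ('c'): no match needed
  Position 3 ('e'): no match needed
  Position 4 ('d'): no match needed
  Position 5 ('b'): matches sub[2] = 'b'
  Position 6 ('a'): no match needed
All 3 characters matched => is a subsequence

1


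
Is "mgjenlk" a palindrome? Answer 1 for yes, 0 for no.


Input: mgjenlk
Reversed: klnejgm
  Compare pos 0 ('m') with pos 6 ('k'): MISMATCH
  Compare pos 1 ('g') with pos 5 ('l'): MISMATCH
  Compare pos 2 ('j') with pos 4 ('n'): MISMATCH
Result: not a palindrome

0


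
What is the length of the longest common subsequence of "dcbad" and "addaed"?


LCS of "dcbad" and "addaed"
DP table:
           a    d    d    a    e    d
      0    0    0    0    0    0    0
  d   0    0    1    1    1    1    1
  c   0    0    1    1    1    1    1
  b   0    0    1    1    1    1    1
  a   0    1    1    1    2    2    2
  d   0    1    2    2    2    2    3
LCS length = dp[5][6] = 3

3


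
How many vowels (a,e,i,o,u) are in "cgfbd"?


Input: cgfbd
Checking each character:
  'c' at position 0: consonant
  'g' at position 1: consonant
  'f' at position 2: consonant
  'b' at position 3: consonant
  'd' at position 4: consonant
Total vowels: 0

0


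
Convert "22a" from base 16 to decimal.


Input: "22a" in base 16
Positional expansion:
  Digit '2' (value 2) x 16^2 = 512
  Digit '2' (value 2) x 16^1 = 32
  Digit 'a' (value 10) x 16^0 = 10
Sum = 554

554


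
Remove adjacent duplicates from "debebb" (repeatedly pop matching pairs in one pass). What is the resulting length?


Input: debebb
Stack-based adjacent duplicate removal:
  Read 'd': push. Stack: d
  Read 'e': push. Stack: de
  Read 'b': push. Stack: deb
  Read 'e': push. Stack: debe
  Read 'b': push. Stack: debeb
  Read 'b': matches stack top 'b' => pop. Stack: debe
Final stack: "debe" (length 4)

4


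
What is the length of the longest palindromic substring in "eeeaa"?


Input: "eeeaa"
Checking substrings for palindromes:
  [0:3] "eee" (len 3) => palindrome
  [0:2] "ee" (len 2) => palindrome
  [1:3] "ee" (len 2) => palindrome
  [3:5] "aa" (len 2) => palindrome
Longest palindromic substring: "eee" with length 3

3


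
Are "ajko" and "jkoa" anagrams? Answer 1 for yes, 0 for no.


Strings: "ajko", "jkoa"
Sorted first:  ajko
Sorted second: ajko
Sorted forms match => anagrams

1


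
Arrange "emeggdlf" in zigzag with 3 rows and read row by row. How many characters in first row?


Zigzag "emeggdlf" into 3 rows:
Placing characters:
  'e' => row 0
  'm' => row 1
  'e' => row 2
  'g' => row 1
  'g' => row 0
  'd' => row 1
  'l' => row 2
  'f' => row 1
Rows:
  Row 0: "eg"
  Row 1: "mgdf"
  Row 2: "el"
First row length: 2

2


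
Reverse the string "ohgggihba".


Input: ohgggihba
Reading characters right to left:
  Position 8: 'a'
  Position 7: 'b'
  Position 6: 'h'
  Position 5: 'i'
  Position 4: 'g'
  Position 3: 'g'
  Position 2: 'g'
  Position 1: 'h'
  Position 0: 'o'
Reversed: abhigggho

abhigggho


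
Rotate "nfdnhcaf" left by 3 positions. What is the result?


Input: "nfdnhcaf", rotate left by 3
First 3 characters: "nfd"
Remaining characters: "nhcaf"
Concatenate remaining + first: "nhcaf" + "nfd" = "nhcafnfd"

nhcafnfd


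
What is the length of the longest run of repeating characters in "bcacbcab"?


Input: "bcacbcab"
Scanning for longest run:
  Position 1 ('c'): new char, reset run to 1
  Position 2 ('a'): new char, reset run to 1
  Position 3 ('c'): new char, reset run to 1
  Position 4 ('b'): new char, reset run to 1
  Position 5 ('c'): new char, reset run to 1
  Position 6 ('a'): new char, reset run to 1
  Position 7 ('b'): new char, reset run to 1
Longest run: 'b' with length 1

1


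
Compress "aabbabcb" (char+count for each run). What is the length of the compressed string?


Input: aabbabcb
Runs:
  'a' x 2 => "a2"
  'b' x 2 => "b2"
  'a' x 1 => "a1"
  'b' x 1 => "b1"
  'c' x 1 => "c1"
  'b' x 1 => "b1"
Compressed: "a2b2a1b1c1b1"
Compressed length: 12

12


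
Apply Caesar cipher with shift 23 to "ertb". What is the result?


Caesar cipher: shift "ertb" by 23
  'e' (pos 4) + 23 = pos 1 = 'b'
  'r' (pos 17) + 23 = pos 14 = 'o'
  't' (pos 19) + 23 = pos 16 = 'q'
  'b' (pos 1) + 23 = pos 24 = 'y'
Result: boqy

boqy


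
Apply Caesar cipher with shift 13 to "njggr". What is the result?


Caesar cipher: shift "njggr" by 13
  'n' (pos 13) + 13 = pos 0 = 'a'
  'j' (pos 9) + 13 = pos 22 = 'w'
  'g' (pos 6) + 13 = pos 19 = 't'
  'g' (pos 6) + 13 = pos 19 = 't'
  'r' (pos 17) + 13 = pos 4 = 'e'
Result: awtte

awtte


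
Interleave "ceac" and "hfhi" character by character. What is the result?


Interleaving "ceac" and "hfhi":
  Position 0: 'c' from first, 'h' from second => "ch"
  Position 1: 'e' from first, 'f' from second => "ef"
  Position 2: 'a' from first, 'h' from second => "ah"
  Position 3: 'c' from first, 'i' from second => "ci"
Result: chefahci

chefahci


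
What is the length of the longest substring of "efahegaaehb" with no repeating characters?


Input: "efahegaaehb"
Sliding window (track last position of each char):
  Position 0 ('e'): window [0,0] length 1 -- new best
  Position 1 ('f'): window [0,1] length 2 -- new best
  Position 2 ('a'): window [0,2] length 3 -- new best
  Position 3 ('h'): window [0,3] length 4 -- new best
  Position 4 ('e'): repeat (last at 0), move window start to 1
  Position 4 ('e'): window [1,4] length 4
  Position 5 ('g'): window [1,5] length 5 -- new best
  Position 6 ('a'): repeat (last at 2), move window start to 3
  Position 6 ('a'): window [3,6] length 4
  Position 7 ('a'): repeat (last at 6), move window start to 7
  Position 7 ('a'): window [7,7] length 1
  Position 8 ('e'): window [7,8] length 2
  Position 9 ('h'): window [7,9] length 3
  Position 10 ('b'): window [7,10] length 4
Longest substring with no repeats: "faheg" with length 5

5


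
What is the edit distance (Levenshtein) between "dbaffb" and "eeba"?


Computing edit distance: "dbaffb" -> "eeba"
DP table:
           e    e    b    a
      0    1    2    3    4
  d   1    1    2    3    4
  b   2    2    2    2    3
  a   3    3    3    3    2
  f   4    4    4    4    3
  f   5    5    5    5    4
  b   6    6    6    5    5
Edit distance = dp[6][4] = 5

5


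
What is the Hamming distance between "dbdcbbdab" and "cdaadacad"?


Comparing "dbdcbbdab" and "cdaadacad" position by position:
  Position 0: 'd' vs 'c' => differ
  Position 1: 'b' vs 'd' => differ
  Position 2: 'd' vs 'a' => differ
  Position 3: 'c' vs 'a' => differ
  Position 4: 'b' vs 'd' => differ
  Position 5: 'b' vs 'a' => differ
  Position 6: 'd' vs 'c' => differ
  Position 7: 'a' vs 'a' => same
  Position 8: 'b' vs 'd' => differ
Total differences (Hamming distance): 8

8


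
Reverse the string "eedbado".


Input: eedbado
Reading characters right to left:
  Position 6: 'o'
  Position 5: 'd'
  Position 4: 'a'
  Position 3: 'b'
  Position 2: 'd'
  Position 1: 'e'
  Position 0: 'e'
Reversed: odabdee

odabdee


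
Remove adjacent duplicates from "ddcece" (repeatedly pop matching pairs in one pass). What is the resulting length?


Input: ddcece
Stack-based adjacent duplicate removal:
  Read 'd': push. Stack: d
  Read 'd': matches stack top 'd' => pop. Stack: (empty)
  Read 'c': push. Stack: c
  Read 'e': push. Stack: ce
  Read 'c': push. Stack: cec
  Read 'e': push. Stack: cece
Final stack: "cece" (length 4)

4


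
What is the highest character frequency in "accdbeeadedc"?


Input: accdbeeadedc
Character counts:
  'a': 2
  'b': 1
  'c': 3
  'd': 3
  'e': 3
Maximum frequency: 3

3


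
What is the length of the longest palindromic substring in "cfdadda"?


Input: "cfdadda"
Checking substrings for palindromes:
  [3:7] "adda" (len 4) => palindrome
  [2:5] "dad" (len 3) => palindrome
  [4:6] "dd" (len 2) => palindrome
Longest palindromic substring: "adda" with length 4

4


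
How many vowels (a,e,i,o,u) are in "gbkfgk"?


Input: gbkfgk
Checking each character:
  'g' at position 0: consonant
  'b' at position 1: consonant
  'k' at position 2: consonant
  'f' at position 3: consonant
  'g' at position 4: consonant
  'k' at position 5: consonant
Total vowels: 0

0


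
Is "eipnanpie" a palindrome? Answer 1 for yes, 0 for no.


Input: eipnanpie
Reversed: eipnanpie
  Compare pos 0 ('e') with pos 8 ('e'): match
  Compare pos 1 ('i') with pos 7 ('i'): match
  Compare pos 2 ('p') with pos 6 ('p'): match
  Compare pos 3 ('n') with pos 5 ('n'): match
Result: palindrome

1


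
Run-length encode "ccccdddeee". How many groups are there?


Input: ccccdddeee
Scanning for consecutive runs:
  Group 1: 'c' x 4 (positions 0-3)
  Group 2: 'd' x 3 (positions 4-6)
  Group 3: 'e' x 3 (positions 7-9)
Total groups: 3

3


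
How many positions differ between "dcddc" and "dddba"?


Comparing "dcddc" and "dddba" position by position:
  Position 0: 'd' vs 'd' => same
  Position 1: 'c' vs 'd' => DIFFER
  Position 2: 'd' vs 'd' => same
  Position 3: 'd' vs 'b' => DIFFER
  Position 4: 'c' vs 'a' => DIFFER
Positions that differ: 3

3


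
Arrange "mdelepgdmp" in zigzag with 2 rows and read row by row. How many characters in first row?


Zigzag "mdelepgdmp" into 2 rows:
Placing characters:
  'm' => row 0
  'd' => row 1
  'e' => row 0
  'l' => row 1
  'e' => row 0
  'p' => row 1
  'g' => row 0
  'd' => row 1
  'm' => row 0
  'p' => row 1
Rows:
  Row 0: "meegm"
  Row 1: "dlpdp"
First row length: 5

5


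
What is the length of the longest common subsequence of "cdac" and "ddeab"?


LCS of "cdac" and "ddeab"
DP table:
           d    d    e    a    b
      0    0    0    0    0    0
  c   0    0    0    0    0    0
  d   0    1    1    1    1    1
  a   0    1    1    1    2    2
  c   0    1    1    1    2    2
LCS length = dp[4][5] = 2

2


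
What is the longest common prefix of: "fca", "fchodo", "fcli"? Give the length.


Words: fca, fchodo, fcli
  Position 0: all 'f' => match
  Position 1: all 'c' => match
  Position 2: ('a', 'h', 'l') => mismatch, stop
LCP = "fc" (length 2)

2


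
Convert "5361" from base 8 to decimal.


Input: "5361" in base 8
Positional expansion:
  Digit '5' (value 5) x 8^3 = 2560
  Digit '3' (value 3) x 8^2 = 192
  Digit '6' (value 6) x 8^1 = 48
  Digit '1' (value 1) x 8^0 = 1
Sum = 2801

2801


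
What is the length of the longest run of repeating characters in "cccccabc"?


Input: "cccccabc"
Scanning for longest run:
  Position 1 ('c'): continues run of 'c', length=2
  Position 2 ('c'): continues run of 'c', length=3
  Position 3 ('c'): continues run of 'c', length=4
  Position 4 ('c'): continues run of 'c', length=5
  Position 5 ('a'): new char, reset run to 1
  Position 6 ('b'): new char, reset run to 1
  Position 7 ('c'): new char, reset run to 1
Longest run: 'c' with length 5

5


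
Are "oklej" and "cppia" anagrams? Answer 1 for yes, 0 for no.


Strings: "oklej", "cppia"
Sorted first:  ejklo
Sorted second: acipp
Differ at position 0: 'e' vs 'a' => not anagrams

0


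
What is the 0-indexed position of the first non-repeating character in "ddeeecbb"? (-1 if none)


Input: ddeeecbb
Character frequencies:
  'b': 2
  'c': 1
  'd': 2
  'e': 3
Scanning left to right for freq == 1:
  Position 0 ('d'): freq=2, skip
  Position 1 ('d'): freq=2, skip
  Position 2 ('e'): freq=3, skip
  Position 3 ('e'): freq=3, skip
  Position 4 ('e'): freq=3, skip
  Position 5 ('c'): unique! => answer = 5

5


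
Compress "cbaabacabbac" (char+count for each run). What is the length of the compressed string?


Input: cbaabacabbac
Runs:
  'c' x 1 => "c1"
  'b' x 1 => "b1"
  'a' x 2 => "a2"
  'b' x 1 => "b1"
  'a' x 1 => "a1"
  'c' x 1 => "c1"
  'a' x 1 => "a1"
  'b' x 2 => "b2"
  'a' x 1 => "a1"
  'c' x 1 => "c1"
Compressed: "c1b1a2b1a1c1a1b2a1c1"
Compressed length: 20

20


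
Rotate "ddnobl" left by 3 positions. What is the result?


Input: "ddnobl", rotate left by 3
First 3 characters: "ddn"
Remaining characters: "obl"
Concatenate remaining + first: "obl" + "ddn" = "oblddn"

oblddn


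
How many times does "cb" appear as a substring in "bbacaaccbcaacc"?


Searching for "cb" in "bbacaaccbcaacc"
Scanning each position:
  Position 0: "bb" => no
  Position 1: "ba" => no
  Position 2: "ac" => no
  Position 3: "ca" => no
  Position 4: "aa" => no
  Position 5: "ac" => no
  Position 6: "cc" => no
  Position 7: "cb" => MATCH
  Position 8: "bc" => no
  Position 9: "ca" => no
  Position 10: "aa" => no
  Position 11: "ac" => no
  Position 12: "cc" => no
Total occurrences: 1

1


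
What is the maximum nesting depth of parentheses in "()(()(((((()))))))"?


Input: "()(()(((((()))))))"
Tracking depth:
  Position 0 '(': depth becomes 1
  Position 1 ')': depth becomes 0
  Position 2 '(': depth becomes 1
  Position 3 '(': depth becomes 2
  Position 4 ')': depth becomes 1
  Position 5 '(': depth becomes 2
  Position 6 '(': depth becomes 3
  Position 7 '(': depth becomes 4
  Position 8 '(': depth becomes 5
  Position 9 '(': depth becomes 6
  Position 10 '(': depth becomes 7
  Position 11 ')': depth becomes 6
  Position 12 ')': depth becomes 5
  Position 13 ')': depth becomes 4
  Position 14 ')': depth becomes 3
  Position 15 ')': depth becomes 2
  Position 16 ')': depth becomes 1
  Position 17 ')': depth becomes 0
Maximum depth reached: 7

7


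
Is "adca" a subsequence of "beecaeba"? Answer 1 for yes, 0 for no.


Check if "adca" is a subsequence of "beecaeba"
Greedy scan:
  Position 0 ('b'): no match needed
  Position 1 ('e'): no match needed
  Position 2 ('e'): no match needed
  Position 3 ('c'): no match needed
  Position 4 ('a'): matches sub[0] = 'a'
  Position 5 ('e'): no match needed
  Position 6 ('b'): no match needed
  Position 7 ('a'): no match needed
Only matched 1/4 characters => not a subsequence

0


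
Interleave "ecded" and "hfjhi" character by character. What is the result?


Interleaving "ecded" and "hfjhi":
  Position 0: 'e' from first, 'h' from second => "eh"
  Position 1: 'c' from first, 'f' from second => "cf"
  Position 2: 'd' from first, 'j' from second => "dj"
  Position 3: 'e' from first, 'h' from second => "eh"
  Position 4: 'd' from first, 'i' from second => "di"
Result: ehcfdjehdi

ehcfdjehdi


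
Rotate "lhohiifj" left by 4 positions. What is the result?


Input: "lhohiifj", rotate left by 4
First 4 characters: "lhoh"
Remaining characters: "iifj"
Concatenate remaining + first: "iifj" + "lhoh" = "iifjlhoh"

iifjlhoh


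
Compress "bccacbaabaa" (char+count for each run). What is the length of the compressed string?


Input: bccacbaabaa
Runs:
  'b' x 1 => "b1"
  'c' x 2 => "c2"
  'a' x 1 => "a1"
  'c' x 1 => "c1"
  'b' x 1 => "b1"
  'a' x 2 => "a2"
  'b' x 1 => "b1"
  'a' x 2 => "a2"
Compressed: "b1c2a1c1b1a2b1a2"
Compressed length: 16

16


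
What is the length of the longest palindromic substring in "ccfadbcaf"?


Input: "ccfadbcaf"
Checking substrings for palindromes:
  [0:2] "cc" (len 2) => palindrome
Longest palindromic substring: "cc" with length 2

2


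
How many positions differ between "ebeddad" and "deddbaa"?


Comparing "ebeddad" and "deddbaa" position by position:
  Position 0: 'e' vs 'd' => DIFFER
  Position 1: 'b' vs 'e' => DIFFER
  Position 2: 'e' vs 'd' => DIFFER
  Position 3: 'd' vs 'd' => same
  Position 4: 'd' vs 'b' => DIFFER
  Position 5: 'a' vs 'a' => same
  Position 6: 'd' vs 'a' => DIFFER
Positions that differ: 5

5


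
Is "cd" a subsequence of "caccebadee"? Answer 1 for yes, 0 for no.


Check if "cd" is a subsequence of "caccebadee"
Greedy scan:
  Position 0 ('c'): matches sub[0] = 'c'
  Position 1 ('a'): no match needed
  Position 2 ('c'): no match needed
  Position 3 ('c'): no match needed
  Position 4 ('e'): no match needed
  Position 5 ('b'): no match needed
  Position 6 ('a'): no match needed
  Position 7 ('d'): matches sub[1] = 'd'
  Position 8 ('e'): no match needed
  Position 9 ('e'): no match needed
All 2 characters matched => is a subsequence

1


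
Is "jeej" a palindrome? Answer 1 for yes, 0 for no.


Input: jeej
Reversed: jeej
  Compare pos 0 ('j') with pos 3 ('j'): match
  Compare pos 1 ('e') with pos 2 ('e'): match
Result: palindrome

1


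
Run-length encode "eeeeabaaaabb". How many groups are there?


Input: eeeeabaaaabb
Scanning for consecutive runs:
  Group 1: 'e' x 4 (positions 0-3)
  Group 2: 'a' x 1 (positions 4-4)
  Group 3: 'b' x 1 (positions 5-5)
  Group 4: 'a' x 4 (positions 6-9)
  Group 5: 'b' x 2 (positions 10-11)
Total groups: 5

5


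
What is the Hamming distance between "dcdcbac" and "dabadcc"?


Comparing "dcdcbac" and "dabadcc" position by position:
  Position 0: 'd' vs 'd' => same
  Position 1: 'c' vs 'a' => differ
  Position 2: 'd' vs 'b' => differ
  Position 3: 'c' vs 'a' => differ
  Position 4: 'b' vs 'd' => differ
  Position 5: 'a' vs 'c' => differ
  Position 6: 'c' vs 'c' => same
Total differences (Hamming distance): 5

5


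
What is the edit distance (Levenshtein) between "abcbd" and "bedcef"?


Computing edit distance: "abcbd" -> "bedcef"
DP table:
           b    e    d    c    e    f
      0    1    2    3    4    5    6
  a   1    1    2    3    4    5    6
  b   2    1    2    3    4    5    6
  c   3    2    2    3    3    4    5
  b   4    3    3    3    4    4    5
  d   5    4    4    3    4    5    5
Edit distance = dp[5][6] = 5

5


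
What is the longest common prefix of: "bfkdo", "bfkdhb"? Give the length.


Words: bfkdo, bfkdhb
  Position 0: all 'b' => match
  Position 1: all 'f' => match
  Position 2: all 'k' => match
  Position 3: all 'd' => match
  Position 4: ('o', 'h') => mismatch, stop
LCP = "bfkd" (length 4)

4


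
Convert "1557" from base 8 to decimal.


Input: "1557" in base 8
Positional expansion:
  Digit '1' (value 1) x 8^3 = 512
  Digit '5' (value 5) x 8^2 = 320
  Digit '5' (value 5) x 8^1 = 40
  Digit '7' (value 7) x 8^0 = 7
Sum = 879

879


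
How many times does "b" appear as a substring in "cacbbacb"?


Searching for "b" in "cacbbacb"
Scanning each position:
  Position 0: "c" => no
  Position 1: "a" => no
  Position 2: "c" => no
  Position 3: "b" => MATCH
  Position 4: "b" => MATCH
  Position 5: "a" => no
  Position 6: "c" => no
  Position 7: "b" => MATCH
Total occurrences: 3

3


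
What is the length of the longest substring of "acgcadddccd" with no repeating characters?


Input: "acgcadddccd"
Sliding window (track last position of each char):
  Position 0 ('a'): window [0,0] length 1 -- new best
  Position 1 ('c'): window [0,1] length 2 -- new best
  Position 2 ('g'): window [0,2] length 3 -- new best
  Position 3 ('c'): repeat (last at 1), move window start to 2
  Position 3 ('c'): window [2,3] length 2
  Position 4 ('a'): window [2,4] length 3
  Position 5 ('d'): window [2,5] length 4 -- new best
  Position 6 ('d'): repeat (last at 5), move window start to 6
  Position 6 ('d'): window [6,6] length 1
  Position 7 ('d'): repeat (last at 6), move window start to 7
  Position 7 ('d'): window [7,7] length 1
  Position 8 ('c'): window [7,8] length 2
  Position 9 ('c'): repeat (last at 8), move window start to 9
  Position 9 ('c'): window [9,9] length 1
  Position 10 ('d'): window [9,10] length 2
Longest substring with no repeats: "gcad" with length 4

4


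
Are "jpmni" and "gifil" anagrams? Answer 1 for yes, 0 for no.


Strings: "jpmni", "gifil"
Sorted first:  ijmnp
Sorted second: fgiil
Differ at position 0: 'i' vs 'f' => not anagrams

0


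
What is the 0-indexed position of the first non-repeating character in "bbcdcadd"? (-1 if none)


Input: bbcdcadd
Character frequencies:
  'a': 1
  'b': 2
  'c': 2
  'd': 3
Scanning left to right for freq == 1:
  Position 0 ('b'): freq=2, skip
  Position 1 ('b'): freq=2, skip
  Position 2 ('c'): freq=2, skip
  Position 3 ('d'): freq=3, skip
  Position 4 ('c'): freq=2, skip
  Position 5 ('a'): unique! => answer = 5

5


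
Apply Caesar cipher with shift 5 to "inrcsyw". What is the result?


Caesar cipher: shift "inrcsyw" by 5
  'i' (pos 8) + 5 = pos 13 = 'n'
  'n' (pos 13) + 5 = pos 18 = 's'
  'r' (pos 17) + 5 = pos 22 = 'w'
  'c' (pos 2) + 5 = pos 7 = 'h'
  's' (pos 18) + 5 = pos 23 = 'x'
  'y' (pos 24) + 5 = pos 3 = 'd'
  'w' (pos 22) + 5 = pos 1 = 'b'
Result: nswhxdb

nswhxdb


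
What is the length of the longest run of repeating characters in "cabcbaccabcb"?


Input: "cabcbaccabcb"
Scanning for longest run:
  Position 1 ('a'): new char, reset run to 1
  Position 2 ('b'): new char, reset run to 1
  Position 3 ('c'): new char, reset run to 1
  Position 4 ('b'): new char, reset run to 1
  Position 5 ('a'): new char, reset run to 1
  Position 6 ('c'): new char, reset run to 1
  Position 7 ('c'): continues run of 'c', length=2
  Position 8 ('a'): new char, reset run to 1
  Position 9 ('b'): new char, reset run to 1
  Position 10 ('c'): new char, reset run to 1
  Position 11 ('b'): new char, reset run to 1
Longest run: 'c' with length 2

2


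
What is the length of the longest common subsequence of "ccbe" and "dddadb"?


LCS of "ccbe" and "dddadb"
DP table:
           d    d    d    a    d    b
      0    0    0    0    0    0    0
  c   0    0    0    0    0    0    0
  c   0    0    0    0    0    0    0
  b   0    0    0    0    0    0    1
  e   0    0    0    0    0    0    1
LCS length = dp[4][6] = 1

1


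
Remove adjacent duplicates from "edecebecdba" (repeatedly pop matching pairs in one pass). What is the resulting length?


Input: edecebecdba
Stack-based adjacent duplicate removal:
  Read 'e': push. Stack: e
  Read 'd': push. Stack: ed
  Read 'e': push. Stack: ede
  Read 'c': push. Stack: edec
  Read 'e': push. Stack: edece
  Read 'b': push. Stack: edeceb
  Read 'e': push. Stack: edecebe
  Read 'c': push. Stack: edecebec
  Read 'd': push. Stack: edecebecd
  Read 'b': push. Stack: edecebecdb
  Read 'a': push. Stack: edecebecdba
Final stack: "edecebecdba" (length 11)

11


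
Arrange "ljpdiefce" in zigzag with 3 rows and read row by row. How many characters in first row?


Zigzag "ljpdiefce" into 3 rows:
Placing characters:
  'l' => row 0
  'j' => row 1
  'p' => row 2
  'd' => row 1
  'i' => row 0
  'e' => row 1
  'f' => row 2
  'c' => row 1
  'e' => row 0
Rows:
  Row 0: "lie"
  Row 1: "jdec"
  Row 2: "pf"
First row length: 3

3


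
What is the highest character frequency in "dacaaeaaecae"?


Input: dacaaeaaecae
Character counts:
  'a': 6
  'c': 2
  'd': 1
  'e': 3
Maximum frequency: 6

6


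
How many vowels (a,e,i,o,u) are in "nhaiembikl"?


Input: nhaiembikl
Checking each character:
  'n' at position 0: consonant
  'h' at position 1: consonant
  'a' at position 2: vowel (running total: 1)
  'i' at position 3: vowel (running total: 2)
  'e' at position 4: vowel (running total: 3)
  'm' at position 5: consonant
  'b' at position 6: consonant
  'i' at position 7: vowel (running total: 4)
  'k' at position 8: consonant
  'l' at position 9: consonant
Total vowels: 4

4


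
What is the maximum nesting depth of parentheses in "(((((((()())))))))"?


Input: "(((((((()())))))))"
Tracking depth:
  Position 0 '(': depth becomes 1
  Position 1 '(': depth becomes 2
  Position 2 '(': depth becomes 3
  Position 3 '(': depth becomes 4
  Position 4 '(': depth becomes 5
  Position 5 '(': depth becomes 6
  Position 6 '(': depth becomes 7
  Position 7 '(': depth becomes 8
  Position 8 ')': depth becomes 7
  Position 9 '(': depth becomes 8
  Position 10 ')': depth becomes 7
  Position 11 ')': depth becomes 6
  Position 12 ')': depth becomes 5
  Position 13 ')': depth becomes 4
  Position 14 ')': depth becomes 3
  Position 15 ')': depth becomes 2
  Position 16 ')': depth becomes 1
  Position 17 ')': depth becomes 0
Maximum depth reached: 8

8


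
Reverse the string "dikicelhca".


Input: dikicelhca
Reading characters right to left:
  Position 9: 'a'
  Position 8: 'c'
  Position 7: 'h'
  Position 6: 'l'
  Position 5: 'e'
  Position 4: 'c'
  Position 3: 'i'
  Position 2: 'k'
  Position 1: 'i'
  Position 0: 'd'
Reversed: achlecikid

achlecikid


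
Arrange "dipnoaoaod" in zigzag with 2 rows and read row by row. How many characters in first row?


Zigzag "dipnoaoaod" into 2 rows:
Placing characters:
  'd' => row 0
  'i' => row 1
  'p' => row 0
  'n' => row 1
  'o' => row 0
  'a' => row 1
  'o' => row 0
  'a' => row 1
  'o' => row 0
  'd' => row 1
Rows:
  Row 0: "dpooo"
  Row 1: "inaad"
First row length: 5

5


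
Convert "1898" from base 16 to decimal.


Input: "1898" in base 16
Positional expansion:
  Digit '1' (value 1) x 16^3 = 4096
  Digit '8' (value 8) x 16^2 = 2048
  Digit '9' (value 9) x 16^1 = 144
  Digit '8' (value 8) x 16^0 = 8
Sum = 6296

6296


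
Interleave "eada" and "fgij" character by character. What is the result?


Interleaving "eada" and "fgij":
  Position 0: 'e' from first, 'f' from second => "ef"
  Position 1: 'a' from first, 'g' from second => "ag"
  Position 2: 'd' from first, 'i' from second => "di"
  Position 3: 'a' from first, 'j' from second => "aj"
Result: efagdiaj

efagdiaj


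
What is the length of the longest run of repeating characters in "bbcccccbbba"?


Input: "bbcccccbbba"
Scanning for longest run:
  Position 1 ('b'): continues run of 'b', length=2
  Position 2 ('c'): new char, reset run to 1
  Position 3 ('c'): continues run of 'c', length=2
  Position 4 ('c'): continues run of 'c', length=3
  Position 5 ('c'): continues run of 'c', length=4
  Position 6 ('c'): continues run of 'c', length=5
  Position 7 ('b'): new char, reset run to 1
  Position 8 ('b'): continues run of 'b', length=2
  Position 9 ('b'): continues run of 'b', length=3
  Position 10 ('a'): new char, reset run to 1
Longest run: 'c' with length 5

5


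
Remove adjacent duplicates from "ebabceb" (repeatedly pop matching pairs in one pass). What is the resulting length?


Input: ebabceb
Stack-based adjacent duplicate removal:
  Read 'e': push. Stack: e
  Read 'b': push. Stack: eb
  Read 'a': push. Stack: eba
  Read 'b': push. Stack: ebab
  Read 'c': push. Stack: ebabc
  Read 'e': push. Stack: ebabce
  Read 'b': push. Stack: ebabceb
Final stack: "ebabceb" (length 7)

7


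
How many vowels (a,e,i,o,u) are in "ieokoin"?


Input: ieokoin
Checking each character:
  'i' at position 0: vowel (running total: 1)
  'e' at position 1: vowel (running total: 2)
  'o' at position 2: vowel (running total: 3)
  'k' at position 3: consonant
  'o' at position 4: vowel (running total: 4)
  'i' at position 5: vowel (running total: 5)
  'n' at position 6: consonant
Total vowels: 5

5


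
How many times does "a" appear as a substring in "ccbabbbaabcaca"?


Searching for "a" in "ccbabbbaabcaca"
Scanning each position:
  Position 0: "c" => no
  Position 1: "c" => no
  Position 2: "b" => no
  Position 3: "a" => MATCH
  Position 4: "b" => no
  Position 5: "b" => no
  Position 6: "b" => no
  Position 7: "a" => MATCH
  Position 8: "a" => MATCH
  Position 9: "b" => no
  Position 10: "c" => no
  Position 11: "a" => MATCH
  Position 12: "c" => no
  Position 13: "a" => MATCH
Total occurrences: 5

5


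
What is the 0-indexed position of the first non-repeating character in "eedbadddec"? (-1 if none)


Input: eedbadddec
Character frequencies:
  'a': 1
  'b': 1
  'c': 1
  'd': 4
  'e': 3
Scanning left to right for freq == 1:
  Position 0 ('e'): freq=3, skip
  Position 1 ('e'): freq=3, skip
  Position 2 ('d'): freq=4, skip
  Position 3 ('b'): unique! => answer = 3

3


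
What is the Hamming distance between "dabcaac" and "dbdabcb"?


Comparing "dabcaac" and "dbdabcb" position by position:
  Position 0: 'd' vs 'd' => same
  Position 1: 'a' vs 'b' => differ
  Position 2: 'b' vs 'd' => differ
  Position 3: 'c' vs 'a' => differ
  Position 4: 'a' vs 'b' => differ
  Position 5: 'a' vs 'c' => differ
  Position 6: 'c' vs 'b' => differ
Total differences (Hamming distance): 6

6


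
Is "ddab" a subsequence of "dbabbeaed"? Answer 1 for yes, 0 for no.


Check if "ddab" is a subsequence of "dbabbeaed"
Greedy scan:
  Position 0 ('d'): matches sub[0] = 'd'
  Position 1 ('b'): no match needed
  Position 2 ('a'): no match needed
  Position 3 ('b'): no match needed
  Position 4 ('b'): no match needed
  Position 5 ('e'): no match needed
  Position 6 ('a'): no match needed
  Position 7 ('e'): no match needed
  Position 8 ('d'): matches sub[1] = 'd'
Only matched 2/4 characters => not a subsequence

0


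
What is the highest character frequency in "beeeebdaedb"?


Input: beeeebdaedb
Character counts:
  'a': 1
  'b': 3
  'd': 2
  'e': 5
Maximum frequency: 5

5


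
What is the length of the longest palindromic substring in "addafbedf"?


Input: "addafbedf"
Checking substrings for palindromes:
  [0:4] "adda" (len 4) => palindrome
  [1:3] "dd" (len 2) => palindrome
Longest palindromic substring: "adda" with length 4

4


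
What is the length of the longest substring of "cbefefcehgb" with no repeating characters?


Input: "cbefefcehgb"
Sliding window (track last position of each char):
  Position 0 ('c'): window [0,0] length 1 -- new best
  Position 1 ('b'): window [0,1] length 2 -- new best
  Position 2 ('e'): window [0,2] length 3 -- new best
  Position 3 ('f'): window [0,3] length 4 -- new best
  Position 4 ('e'): repeat (last at 2), move window start to 3
  Position 4 ('e'): window [3,4] length 2
  Position 5 ('f'): repeat (last at 3), move window start to 4
  Position 5 ('f'): window [4,5] length 2
  Position 6 ('c'): window [4,6] length 3
  Position 7 ('e'): repeat (last at 4), move window start to 5
  Position 7 ('e'): window [5,7] length 3
  Position 8 ('h'): window [5,8] length 4
  Position 9 ('g'): window [5,9] length 5 -- new best
  Position 10 ('b'): window [5,10] length 6 -- new best
Longest substring with no repeats: "fcehgb" with length 6

6


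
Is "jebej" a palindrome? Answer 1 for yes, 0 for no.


Input: jebej
Reversed: jebej
  Compare pos 0 ('j') with pos 4 ('j'): match
  Compare pos 1 ('e') with pos 3 ('e'): match
Result: palindrome

1


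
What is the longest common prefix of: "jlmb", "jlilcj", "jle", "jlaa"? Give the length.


Words: jlmb, jlilcj, jle, jlaa
  Position 0: all 'j' => match
  Position 1: all 'l' => match
  Position 2: ('m', 'i', 'e', 'a') => mismatch, stop
LCP = "jl" (length 2)

2


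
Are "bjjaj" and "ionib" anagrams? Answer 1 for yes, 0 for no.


Strings: "bjjaj", "ionib"
Sorted first:  abjjj
Sorted second: biino
Differ at position 0: 'a' vs 'b' => not anagrams

0


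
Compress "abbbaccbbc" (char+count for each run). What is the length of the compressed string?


Input: abbbaccbbc
Runs:
  'a' x 1 => "a1"
  'b' x 3 => "b3"
  'a' x 1 => "a1"
  'c' x 2 => "c2"
  'b' x 2 => "b2"
  'c' x 1 => "c1"
Compressed: "a1b3a1c2b2c1"
Compressed length: 12

12


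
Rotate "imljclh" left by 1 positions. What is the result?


Input: "imljclh", rotate left by 1
First 1 characters: "i"
Remaining characters: "mljclh"
Concatenate remaining + first: "mljclh" + "i" = "mljclhi"

mljclhi


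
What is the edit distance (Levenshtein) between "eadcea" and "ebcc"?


Computing edit distance: "eadcea" -> "ebcc"
DP table:
           e    b    c    c
      0    1    2    3    4
  e   1    0    1    2    3
  a   2    1    1    2    3
  d   3    2    2    2    3
  c   4    3    3    2    2
  e   5    4    4    3    3
  a   6    5    5    4    4
Edit distance = dp[6][4] = 4

4
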